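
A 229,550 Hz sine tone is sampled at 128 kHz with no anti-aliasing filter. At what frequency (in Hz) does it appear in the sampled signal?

Nyquist = 128,000/2 = 64,000 Hz; 229,550 Hz exceeds it.
Alias = |229,550 − 2×128,000| = |229,550 − 256,000| = 26,450 Hz.

26,450 Hz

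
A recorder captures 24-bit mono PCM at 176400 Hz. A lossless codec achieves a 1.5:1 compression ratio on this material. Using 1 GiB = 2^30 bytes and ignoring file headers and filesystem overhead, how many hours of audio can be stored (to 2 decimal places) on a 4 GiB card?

3.38 hours

Uncompressed byte rate = 176,400 × 3 × 1 = 529,200 bytes/s.
After 1.5:1 compression, effective rate ≈ 352800 bytes/s.
Capacity = 4 × 1,073,741,824 = 4,294,967,296 bytes.
4,294,967,296 / effective rate ≈ 12173.94 s → 3.38 hours.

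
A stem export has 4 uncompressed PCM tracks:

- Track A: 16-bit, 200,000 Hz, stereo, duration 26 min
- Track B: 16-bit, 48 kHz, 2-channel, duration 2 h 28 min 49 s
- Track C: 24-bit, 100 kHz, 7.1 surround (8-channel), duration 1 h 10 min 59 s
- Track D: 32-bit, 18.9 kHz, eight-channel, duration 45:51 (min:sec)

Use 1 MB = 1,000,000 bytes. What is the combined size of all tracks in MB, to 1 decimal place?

Track A: 26 min = 1,560 s; 200,000 × 1,560 × 2 × 2 = 1,248,000,000 bytes.
Track B: 2 h 28 min 49 s = 8,929 s; 48,000 × 8,929 × 2 × 2 = 1,714,368,000 bytes.
Track C: 1 h 10 min 59 s = 4,259 s; 100,000 × 4,259 × 3 × 8 = 10,221,600,000 bytes.
Track D: 45:51 (min:sec) = 2,751 s; 18,900 × 2,751 × 4 × 8 = 1,663,804,800 bytes.
Total = 14,847,772,800 bytes = 14847.8 MB.

14847.8 MB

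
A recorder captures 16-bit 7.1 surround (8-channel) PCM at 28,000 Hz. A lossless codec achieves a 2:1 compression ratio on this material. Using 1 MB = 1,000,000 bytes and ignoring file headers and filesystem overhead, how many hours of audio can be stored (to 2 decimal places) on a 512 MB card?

Uncompressed byte rate = 28,000 × 2 × 8 = 448,000 bytes/s.
After 2:1 compression, effective rate ≈ 224000 bytes/s.
Capacity = 512 × 1,000,000 = 512,000,000 bytes.
512,000,000 / effective rate ≈ 2285.71 s → 0.63 hours.

0.63 hours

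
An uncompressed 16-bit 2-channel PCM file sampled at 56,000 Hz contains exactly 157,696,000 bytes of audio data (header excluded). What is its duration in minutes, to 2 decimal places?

11.73 minutes

Byte rate = 56,000 × 2 × 2 = 224,000 bytes/s.
Duration = 157,696,000 / 224,000 = 704 s.
704 s / 60 = 11.73 minutes.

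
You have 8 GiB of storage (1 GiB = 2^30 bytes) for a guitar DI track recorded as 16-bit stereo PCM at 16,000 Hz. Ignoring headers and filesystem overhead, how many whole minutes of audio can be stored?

Uncompressed byte rate = 16,000 × 2 × 2 = 64,000 bytes/s.
Capacity = 8 × 1,073,741,824 = 8,589,934,592 bytes.
8,589,934,592 / 64,000 ≈ 134217.73 s → 2,236 minutes.

2,236 minutes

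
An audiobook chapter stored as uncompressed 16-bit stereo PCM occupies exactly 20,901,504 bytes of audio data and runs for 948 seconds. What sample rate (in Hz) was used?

Bytes = sample_rate × seconds × bytes_per_sample × channels.
sample_rate = 20,901,504 / (948 × 2 × 2) = 20,901,504 / 3,792 = 5,512 Hz.

5,512 Hz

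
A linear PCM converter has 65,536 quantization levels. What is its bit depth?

16 bits

log2(65,536) = 16.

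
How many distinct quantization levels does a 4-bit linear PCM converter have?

16 levels

2^4 = 16.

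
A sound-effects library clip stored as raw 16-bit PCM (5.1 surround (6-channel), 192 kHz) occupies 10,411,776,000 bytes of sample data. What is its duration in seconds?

Byte rate = 192,000 × 2 × 6 = 2,304,000 bytes/s.
Duration = 10,411,776,000 / 2,304,000 = 4,519 s.

4,519 seconds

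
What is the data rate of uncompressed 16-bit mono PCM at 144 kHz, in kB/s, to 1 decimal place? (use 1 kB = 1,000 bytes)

Bit rate = 144,000 × 16 × 1 = 2,304,000 bits/s.
2,304,000 / 8 = 288,000 B/s = 288.0 kB/s.

288.0 kB/s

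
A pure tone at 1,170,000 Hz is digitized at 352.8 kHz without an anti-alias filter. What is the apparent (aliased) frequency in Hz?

111,600 Hz

Nyquist = 352,800/2 = 176,400 Hz; 1,170,000 Hz exceeds it.
Alias = |1,170,000 − 3×352,800| = |1,170,000 − 1,058,400| = 111,600 Hz.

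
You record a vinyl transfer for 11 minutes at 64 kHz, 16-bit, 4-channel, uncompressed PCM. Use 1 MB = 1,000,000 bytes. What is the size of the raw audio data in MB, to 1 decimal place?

Duration = 11 minutes = 660 s.
Bytes = 64,000 samples/s × 660 s × 2 bytes/sample × 4 ch = 337,920,000 bytes.
337,920,000 / 1,000,000 = 337.9 MB.

337.9 MB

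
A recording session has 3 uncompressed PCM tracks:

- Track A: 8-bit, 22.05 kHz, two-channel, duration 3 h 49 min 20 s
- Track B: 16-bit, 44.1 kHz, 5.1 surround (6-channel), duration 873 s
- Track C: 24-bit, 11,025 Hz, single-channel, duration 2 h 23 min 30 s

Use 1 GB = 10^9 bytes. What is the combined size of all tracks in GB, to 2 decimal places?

1.35 GB

Track A: 3 h 49 min 20 s = 13,760 s; 22,050 × 13,760 × 1 × 2 = 606,816,000 bytes.
Track B: 44,100 × 873 × 2 × 6 = 461,991,600 bytes.
Track C: 2 h 23 min 30 s = 8,610 s; 11,025 × 8,610 × 3 × 1 = 284,775,750 bytes.
Total = 1,353,583,350 bytes = 1.35 GB.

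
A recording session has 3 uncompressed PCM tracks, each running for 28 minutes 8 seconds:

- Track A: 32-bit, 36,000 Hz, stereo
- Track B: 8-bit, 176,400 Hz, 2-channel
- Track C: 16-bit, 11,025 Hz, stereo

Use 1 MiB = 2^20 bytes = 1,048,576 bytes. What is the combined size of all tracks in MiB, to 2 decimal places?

1102.55 MiB

28 minutes 8 seconds = 1,688 s.
Track A: 36,000 × 1,688 × 4 × 2 = 486,144,000 bytes.
Track B: 176,400 × 1,688 × 1 × 2 = 595,526,400 bytes.
Track C: 11,025 × 1,688 × 2 × 2 = 74,440,800 bytes.
Total = 1,156,111,200 bytes = 1102.55 MiB.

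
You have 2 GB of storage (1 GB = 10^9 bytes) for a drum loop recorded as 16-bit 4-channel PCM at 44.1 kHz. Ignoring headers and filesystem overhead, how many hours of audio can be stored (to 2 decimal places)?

1.57 hours

Uncompressed byte rate = 44,100 × 2 × 4 = 352,800 bytes/s.
Capacity = 2 × 1,000,000,000 = 2,000,000,000 bytes.
2,000,000,000 / 352,800 ≈ 5668.93 s → 1.57 hours.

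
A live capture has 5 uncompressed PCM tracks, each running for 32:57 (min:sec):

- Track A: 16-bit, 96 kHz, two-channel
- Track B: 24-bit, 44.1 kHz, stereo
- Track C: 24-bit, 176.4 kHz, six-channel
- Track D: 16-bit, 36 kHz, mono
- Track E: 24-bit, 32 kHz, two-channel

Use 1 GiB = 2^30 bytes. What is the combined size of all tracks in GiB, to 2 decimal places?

7.53 GiB

32:57 (min:sec) = 1,977 s.
Track A: 96,000 × 1,977 × 2 × 2 = 759,168,000 bytes.
Track B: 44,100 × 1,977 × 3 × 2 = 523,114,200 bytes.
Track C: 176,400 × 1,977 × 3 × 6 = 6,277,370,400 bytes.
Track D: 36,000 × 1,977 × 2 × 1 = 142,344,000 bytes.
Track E: 32,000 × 1,977 × 3 × 2 = 379,584,000 bytes.
Total = 8,081,580,600 bytes = 7.53 GiB.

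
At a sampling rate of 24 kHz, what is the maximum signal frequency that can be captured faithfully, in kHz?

Nyquist frequency = sample rate / 2 = 24,000 / 2 = 12 kHz.

12 kHz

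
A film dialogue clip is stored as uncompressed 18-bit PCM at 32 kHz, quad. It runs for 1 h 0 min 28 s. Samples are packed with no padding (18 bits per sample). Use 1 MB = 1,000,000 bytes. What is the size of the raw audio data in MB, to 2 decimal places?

1044.86 MB

Duration = 1 h 0 min 28 s = 3,628 s.
Bits = 32,000 × 3,628 × 18 × 4 = 8,358,912,000 bits = 1,044,864,000 bytes.
1,044,864,000 / 1,000,000 = 1044.86 MB.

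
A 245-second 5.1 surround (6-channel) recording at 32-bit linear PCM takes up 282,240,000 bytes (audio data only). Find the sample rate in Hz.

48,000 Hz

Bytes = sample_rate × seconds × bytes_per_sample × channels.
sample_rate = 282,240,000 / (245 × 4 × 6) = 282,240,000 / 5,880 = 48,000 Hz.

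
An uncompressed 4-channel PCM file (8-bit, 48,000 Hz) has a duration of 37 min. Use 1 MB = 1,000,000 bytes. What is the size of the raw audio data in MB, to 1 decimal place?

426.2 MB

Duration = 37 min = 2,220 s.
Bytes = 48,000 samples/s × 2,220 s × 1 bytes/sample × 4 ch = 426,240,000 bytes.
426,240,000 / 1,000,000 = 426.2 MB.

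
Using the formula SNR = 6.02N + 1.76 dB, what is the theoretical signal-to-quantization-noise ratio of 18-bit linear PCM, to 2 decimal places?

6.02 × 18 + 1.76 = 110.12 dB.

110.12 dB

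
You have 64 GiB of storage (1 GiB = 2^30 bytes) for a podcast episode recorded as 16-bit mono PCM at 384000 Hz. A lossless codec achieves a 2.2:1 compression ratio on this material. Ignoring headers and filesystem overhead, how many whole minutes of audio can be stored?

Uncompressed byte rate = 384,000 × 2 × 1 = 768,000 bytes/s.
After 2.2:1 compression, effective rate ≈ 349090.91 bytes/s.
Capacity = 64 × 1,073,741,824 = 68,719,476,736 bytes.
68,719,476,736 / effective rate ≈ 196852.67 s → 3,280 minutes.

3,280 minutes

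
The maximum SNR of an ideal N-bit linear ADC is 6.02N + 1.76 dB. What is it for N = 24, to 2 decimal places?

146.24 dB

6.02 × 24 + 1.76 = 146.24 dB.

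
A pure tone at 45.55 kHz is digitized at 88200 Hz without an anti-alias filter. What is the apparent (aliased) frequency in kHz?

42.65 kHz

Nyquist = 88,200/2 = 44,100 Hz; 45,550 Hz exceeds it.
Alias = |45,550 − 1×88,200| = |45,550 − 88,200| = 42,650 Hz = 42.65 kHz.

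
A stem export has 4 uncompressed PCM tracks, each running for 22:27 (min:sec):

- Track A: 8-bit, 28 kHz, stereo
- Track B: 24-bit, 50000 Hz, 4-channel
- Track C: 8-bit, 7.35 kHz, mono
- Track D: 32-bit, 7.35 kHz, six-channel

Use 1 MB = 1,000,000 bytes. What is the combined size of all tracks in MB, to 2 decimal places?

1131.14 MB

22:27 (min:sec) = 1,347 s.
Track A: 28,000 × 1,347 × 1 × 2 = 75,432,000 bytes.
Track B: 50,000 × 1,347 × 3 × 4 = 808,200,000 bytes.
Track C: 7,350 × 1,347 × 1 × 1 = 9,900,450 bytes.
Track D: 7,350 × 1,347 × 4 × 6 = 237,610,800 bytes.
Total = 1,131,143,250 bytes = 1131.14 MB.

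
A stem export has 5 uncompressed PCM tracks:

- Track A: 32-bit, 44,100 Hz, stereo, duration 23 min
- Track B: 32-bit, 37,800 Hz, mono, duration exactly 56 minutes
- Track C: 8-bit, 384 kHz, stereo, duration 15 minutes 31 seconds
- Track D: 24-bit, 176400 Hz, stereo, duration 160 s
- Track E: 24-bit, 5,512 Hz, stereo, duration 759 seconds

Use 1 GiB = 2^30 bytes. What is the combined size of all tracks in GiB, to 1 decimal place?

Track A: 23 min = 1,380 s; 44,100 × 1,380 × 4 × 2 = 486,864,000 bytes.
Track B: exactly 56 minutes = 3,360 s; 37,800 × 3,360 × 4 × 1 = 508,032,000 bytes.
Track C: 15 minutes 31 seconds = 931 s; 384,000 × 931 × 1 × 2 = 715,008,000 bytes.
Track D: 176,400 × 160 × 3 × 2 = 169,344,000 bytes.
Track E: 5,512 × 759 × 3 × 2 = 25,101,648 bytes.
Total = 1,904,349,648 bytes = 1.8 GiB.

1.8 GiB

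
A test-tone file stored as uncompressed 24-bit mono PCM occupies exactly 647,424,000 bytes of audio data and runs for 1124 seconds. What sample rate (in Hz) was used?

192,000 Hz

Bytes = sample_rate × seconds × bytes_per_sample × channels.
sample_rate = 647,424,000 / (1,124 × 3 × 1) = 647,424,000 / 3,372 = 192,000 Hz.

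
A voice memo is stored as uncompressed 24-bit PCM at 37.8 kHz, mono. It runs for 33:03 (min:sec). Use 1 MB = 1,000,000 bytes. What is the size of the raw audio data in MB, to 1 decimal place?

Duration = 33:03 (min:sec) = 1,983 s.
Bytes = 37,800 samples/s × 1,983 s × 3 bytes/sample × 1 ch = 224,872,200 bytes.
224,872,200 / 1,000,000 = 224.9 MB.

224.9 MB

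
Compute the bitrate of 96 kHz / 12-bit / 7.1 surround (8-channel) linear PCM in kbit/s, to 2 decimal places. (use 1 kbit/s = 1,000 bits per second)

Bit rate = 96,000 × 12 × 8 = 9,216,000 bits/s.
= 9216.00 kbit/s.

9216.00 kbit/s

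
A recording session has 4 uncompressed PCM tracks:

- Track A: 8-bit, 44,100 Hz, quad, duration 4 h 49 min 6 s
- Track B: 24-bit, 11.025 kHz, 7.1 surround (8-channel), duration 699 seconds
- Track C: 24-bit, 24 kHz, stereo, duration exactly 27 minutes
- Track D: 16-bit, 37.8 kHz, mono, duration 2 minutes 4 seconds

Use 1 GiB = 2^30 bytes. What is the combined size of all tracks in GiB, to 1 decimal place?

3.2 GiB

Track A: 4 h 49 min 6 s = 17,346 s; 44,100 × 17,346 × 1 × 4 = 3,059,834,400 bytes.
Track B: 11,025 × 699 × 3 × 8 = 184,955,400 bytes.
Track C: exactly 27 minutes = 1,620 s; 24,000 × 1,620 × 3 × 2 = 233,280,000 bytes.
Track D: 2 minutes 4 seconds = 124 s; 37,800 × 124 × 2 × 1 = 9,374,400 bytes.
Total = 3,487,444,200 bytes = 3.2 GiB.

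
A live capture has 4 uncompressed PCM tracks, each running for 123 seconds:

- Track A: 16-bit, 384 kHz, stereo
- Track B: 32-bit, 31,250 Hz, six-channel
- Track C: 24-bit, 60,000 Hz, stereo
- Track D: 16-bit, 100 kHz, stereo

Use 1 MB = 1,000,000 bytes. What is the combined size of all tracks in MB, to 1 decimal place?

Track A: 384,000 × 123 × 2 × 2 = 188,928,000 bytes.
Track B: 31,250 × 123 × 4 × 6 = 92,250,000 bytes.
Track C: 60,000 × 123 × 3 × 2 = 44,280,000 bytes.
Track D: 100,000 × 123 × 2 × 2 = 49,200,000 bytes.
Total = 374,658,000 bytes = 374.7 MB.

374.7 MB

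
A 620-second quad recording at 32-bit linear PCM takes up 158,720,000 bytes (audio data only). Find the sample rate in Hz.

Bytes = sample_rate × seconds × bytes_per_sample × channels.
sample_rate = 158,720,000 / (620 × 4 × 4) = 158,720,000 / 9,920 = 16,000 Hz.

16,000 Hz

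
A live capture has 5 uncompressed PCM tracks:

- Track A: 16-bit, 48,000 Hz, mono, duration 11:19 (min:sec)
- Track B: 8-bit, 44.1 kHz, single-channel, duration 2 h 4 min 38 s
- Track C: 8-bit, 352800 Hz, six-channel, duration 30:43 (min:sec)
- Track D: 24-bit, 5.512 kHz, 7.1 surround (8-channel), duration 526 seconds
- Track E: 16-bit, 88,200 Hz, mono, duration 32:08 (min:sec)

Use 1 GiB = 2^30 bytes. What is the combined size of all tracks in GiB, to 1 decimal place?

4.4 GiB

Track A: 11:19 (min:sec) = 679 s; 48,000 × 679 × 2 × 1 = 65,184,000 bytes.
Track B: 2 h 4 min 38 s = 7,478 s; 44,100 × 7,478 × 1 × 1 = 329,779,800 bytes.
Track C: 30:43 (min:sec) = 1,843 s; 352,800 × 1,843 × 1 × 6 = 3,901,262,400 bytes.
Track D: 5,512 × 526 × 3 × 8 = 69,583,488 bytes.
Track E: 32:08 (min:sec) = 1,928 s; 88,200 × 1,928 × 2 × 1 = 340,099,200 bytes.
Total = 4,705,908,888 bytes = 4.4 GiB.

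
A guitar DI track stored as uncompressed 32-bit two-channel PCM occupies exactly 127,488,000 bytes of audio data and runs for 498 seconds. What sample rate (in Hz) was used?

32,000 Hz

Bytes = sample_rate × seconds × bytes_per_sample × channels.
sample_rate = 127,488,000 / (498 × 4 × 2) = 127,488,000 / 3,984 = 32,000 Hz.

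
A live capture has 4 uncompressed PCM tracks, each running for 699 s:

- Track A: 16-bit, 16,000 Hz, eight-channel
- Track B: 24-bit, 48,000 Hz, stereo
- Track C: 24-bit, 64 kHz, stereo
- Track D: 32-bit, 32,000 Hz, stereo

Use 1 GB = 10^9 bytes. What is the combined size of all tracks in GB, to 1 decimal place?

0.8 GB

Track A: 16,000 × 699 × 2 × 8 = 178,944,000 bytes.
Track B: 48,000 × 699 × 3 × 2 = 201,312,000 bytes.
Track C: 64,000 × 699 × 3 × 2 = 268,416,000 bytes.
Track D: 32,000 × 699 × 4 × 2 = 178,944,000 bytes.
Total = 827,616,000 bytes = 0.8 GB.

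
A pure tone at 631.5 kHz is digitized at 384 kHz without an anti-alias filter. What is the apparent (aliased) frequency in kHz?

136.5 kHz

Nyquist = 384,000/2 = 192,000 Hz; 631,500 Hz exceeds it.
Alias = |631,500 − 2×384,000| = |631,500 − 768,000| = 136,500 Hz = 136.5 kHz.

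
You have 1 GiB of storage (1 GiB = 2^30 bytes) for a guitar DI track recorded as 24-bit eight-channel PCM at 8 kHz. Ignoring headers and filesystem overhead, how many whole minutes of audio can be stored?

Uncompressed byte rate = 8,000 × 3 × 8 = 192,000 bytes/s.
Capacity = 1 × 1,073,741,824 = 1,073,741,824 bytes.
1,073,741,824 / 192,000 ≈ 5592.41 s → 93 minutes.

93 minutes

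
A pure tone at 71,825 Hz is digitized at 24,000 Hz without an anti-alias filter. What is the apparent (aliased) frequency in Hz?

Nyquist = 24,000/2 = 12,000 Hz; 71,825 Hz exceeds it.
Alias = |71,825 − 3×24,000| = |71,825 − 72,000| = 175 Hz.

175 Hz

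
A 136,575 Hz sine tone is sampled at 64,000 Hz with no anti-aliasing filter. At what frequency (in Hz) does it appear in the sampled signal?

8,575 Hz

Nyquist = 64,000/2 = 32,000 Hz; 136,575 Hz exceeds it.
Alias = |136,575 − 2×64,000| = |136,575 − 128,000| = 8,575 Hz.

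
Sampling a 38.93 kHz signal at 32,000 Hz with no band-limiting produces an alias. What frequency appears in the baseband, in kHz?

6.93 kHz

Nyquist = 32,000/2 = 16,000 Hz; 38,930 Hz exceeds it.
Alias = |38,930 − 1×32,000| = |38,930 − 32,000| = 6,930 Hz = 6.93 kHz.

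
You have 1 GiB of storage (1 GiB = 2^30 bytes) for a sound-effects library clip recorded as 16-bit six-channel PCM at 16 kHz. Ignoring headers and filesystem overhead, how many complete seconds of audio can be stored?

5,592 seconds

Uncompressed byte rate = 16,000 × 2 × 6 = 192,000 bytes/s.
Capacity = 1 × 1,073,741,824 = 1,073,741,824 bytes.
1,073,741,824 / 192,000 ≈ 5592.41 s → 5,592 seconds.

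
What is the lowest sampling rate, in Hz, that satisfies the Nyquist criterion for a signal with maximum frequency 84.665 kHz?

Minimum sample rate = 2 × 84,665 Hz = 169,330 Hz.

169,330 Hz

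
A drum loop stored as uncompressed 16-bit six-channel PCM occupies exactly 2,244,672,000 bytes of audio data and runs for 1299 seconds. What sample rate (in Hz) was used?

144,000 Hz

Bytes = sample_rate × seconds × bytes_per_sample × channels.
sample_rate = 2,244,672,000 / (1,299 × 2 × 6) = 2,244,672,000 / 15,588 = 144,000 Hz.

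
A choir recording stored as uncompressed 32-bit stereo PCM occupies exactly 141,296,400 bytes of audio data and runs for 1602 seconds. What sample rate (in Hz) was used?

Bytes = sample_rate × seconds × bytes_per_sample × channels.
sample_rate = 141,296,400 / (1,602 × 4 × 2) = 141,296,400 / 12,816 = 11,025 Hz.

11,025 Hz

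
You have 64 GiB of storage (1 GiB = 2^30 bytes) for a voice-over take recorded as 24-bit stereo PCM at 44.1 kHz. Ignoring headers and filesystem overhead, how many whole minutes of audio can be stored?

Uncompressed byte rate = 44,100 × 3 × 2 = 264,600 bytes/s.
Capacity = 64 × 1,073,741,824 = 68,719,476,736 bytes.
68,719,476,736 / 264,600 ≈ 259710.8 s → 4,328 minutes.

4,328 minutes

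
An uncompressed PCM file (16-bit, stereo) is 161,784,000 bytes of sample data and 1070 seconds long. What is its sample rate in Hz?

37,800 Hz

Bytes = sample_rate × seconds × bytes_per_sample × channels.
sample_rate = 161,784,000 / (1,070 × 2 × 2) = 161,784,000 / 4,280 = 37,800 Hz.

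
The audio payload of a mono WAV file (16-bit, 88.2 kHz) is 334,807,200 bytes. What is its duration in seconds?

Byte rate = 88,200 × 2 × 1 = 176,400 bytes/s.
Duration = 334,807,200 / 176,400 = 1,898 s.

1,898 seconds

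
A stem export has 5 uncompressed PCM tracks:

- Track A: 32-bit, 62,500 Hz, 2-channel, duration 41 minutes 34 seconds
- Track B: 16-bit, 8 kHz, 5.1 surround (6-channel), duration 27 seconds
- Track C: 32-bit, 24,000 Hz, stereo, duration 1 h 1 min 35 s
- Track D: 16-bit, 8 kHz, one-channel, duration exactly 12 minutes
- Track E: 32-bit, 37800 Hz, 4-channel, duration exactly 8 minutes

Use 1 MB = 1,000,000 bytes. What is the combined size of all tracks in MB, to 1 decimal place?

Track A: 41 minutes 34 seconds = 2,494 s; 62,500 × 2,494 × 4 × 2 = 1,247,000,000 bytes.
Track B: 8,000 × 27 × 2 × 6 = 2,592,000 bytes.
Track C: 1 h 1 min 35 s = 3,695 s; 24,000 × 3,695 × 4 × 2 = 709,440,000 bytes.
Track D: exactly 12 minutes = 720 s; 8,000 × 720 × 2 × 1 = 11,520,000 bytes.
Track E: exactly 8 minutes = 480 s; 37,800 × 480 × 4 × 4 = 290,304,000 bytes.
Total = 2,260,856,000 bytes = 2260.9 MB.

2260.9 MB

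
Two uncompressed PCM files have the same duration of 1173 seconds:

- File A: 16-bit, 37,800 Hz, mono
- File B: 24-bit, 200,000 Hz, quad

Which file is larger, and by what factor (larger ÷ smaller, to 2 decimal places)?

File B, by a factor of 31.75

File A: 37,800 × 2 × 1 = 75,600 bytes/s.
File B: 200,000 × 3 × 4 = 2,400,000 bytes/s.
File B is larger; ratio = 2,815,200,000 / 88,678,800 = 31.75.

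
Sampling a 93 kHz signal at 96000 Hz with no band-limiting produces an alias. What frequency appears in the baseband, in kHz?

3 kHz

Nyquist = 96,000/2 = 48,000 Hz; 93,000 Hz exceeds it.
Alias = |93,000 − 1×96,000| = |93,000 − 96,000| = 3,000 Hz = 3 kHz.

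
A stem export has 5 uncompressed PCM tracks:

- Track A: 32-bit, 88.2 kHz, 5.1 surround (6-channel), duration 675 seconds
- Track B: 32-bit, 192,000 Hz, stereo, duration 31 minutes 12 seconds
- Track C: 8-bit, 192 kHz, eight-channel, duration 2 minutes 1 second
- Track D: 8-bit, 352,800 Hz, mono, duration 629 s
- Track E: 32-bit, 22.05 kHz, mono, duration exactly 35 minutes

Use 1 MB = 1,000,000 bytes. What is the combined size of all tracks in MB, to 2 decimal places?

Track A: 88,200 × 675 × 4 × 6 = 1,428,840,000 bytes.
Track B: 31 minutes 12 seconds = 1,872 s; 192,000 × 1,872 × 4 × 2 = 2,875,392,000 bytes.
Track C: 2 minutes 1 second = 121 s; 192,000 × 121 × 1 × 8 = 185,856,000 bytes.
Track D: 352,800 × 629 × 1 × 1 = 221,911,200 bytes.
Track E: exactly 35 minutes = 2,100 s; 22,050 × 2,100 × 4 × 1 = 185,220,000 bytes.
Total = 4,897,219,200 bytes = 4897.22 MB.

4897.22 MB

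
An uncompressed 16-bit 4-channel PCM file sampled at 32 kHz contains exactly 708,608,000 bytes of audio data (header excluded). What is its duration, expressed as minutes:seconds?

Byte rate = 32,000 × 2 × 4 = 256,000 bytes/s.
Duration = 708,608,000 / 256,000 = 2,768 s.
2,768 s = 46:08.

46:08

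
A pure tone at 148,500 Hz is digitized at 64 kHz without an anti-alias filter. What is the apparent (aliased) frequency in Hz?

Nyquist = 64,000/2 = 32,000 Hz; 148,500 Hz exceeds it.
Alias = |148,500 − 2×64,000| = |148,500 − 128,000| = 20,500 Hz.

20,500 Hz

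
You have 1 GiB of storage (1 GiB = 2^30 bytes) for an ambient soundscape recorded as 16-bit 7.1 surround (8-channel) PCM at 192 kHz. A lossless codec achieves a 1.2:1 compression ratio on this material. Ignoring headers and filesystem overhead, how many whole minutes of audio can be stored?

6 minutes

Uncompressed byte rate = 192,000 × 2 × 8 = 3,072,000 bytes/s.
After 1.2:1 compression, effective rate ≈ 2560000 bytes/s.
Capacity = 1 × 1,073,741,824 = 1,073,741,824 bytes.
1,073,741,824 / effective rate ≈ 419.43 s → 6 minutes.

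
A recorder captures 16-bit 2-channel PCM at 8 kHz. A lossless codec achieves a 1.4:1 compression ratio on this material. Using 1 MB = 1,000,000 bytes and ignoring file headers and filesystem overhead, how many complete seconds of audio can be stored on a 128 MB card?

5,600 seconds

Uncompressed byte rate = 8,000 × 2 × 2 = 32,000 bytes/s.
After 1.4:1 compression, effective rate ≈ 22857.14 bytes/s.
Capacity = 128 × 1,000,000 = 128,000,000 bytes.
128,000,000 / effective rate ≈ 5600 s → 5,600 seconds.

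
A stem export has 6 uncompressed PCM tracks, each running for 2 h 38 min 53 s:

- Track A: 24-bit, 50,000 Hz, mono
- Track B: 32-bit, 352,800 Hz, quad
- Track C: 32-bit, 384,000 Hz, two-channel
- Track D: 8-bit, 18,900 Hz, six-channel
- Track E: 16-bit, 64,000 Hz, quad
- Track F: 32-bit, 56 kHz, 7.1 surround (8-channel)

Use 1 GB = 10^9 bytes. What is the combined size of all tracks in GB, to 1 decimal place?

2 h 38 min 53 s = 9,533 s.
Track A: 50,000 × 9,533 × 3 × 1 = 1,429,950,000 bytes.
Track B: 352,800 × 9,533 × 4 × 4 = 53,811,878,400 bytes.
Track C: 384,000 × 9,533 × 4 × 2 = 29,285,376,000 bytes.
Track D: 18,900 × 9,533 × 1 × 6 = 1,081,042,200 bytes.
Track E: 64,000 × 9,533 × 2 × 4 = 4,880,896,000 bytes.
Track F: 56,000 × 9,533 × 4 × 8 = 17,083,136,000 bytes.
Total = 107,572,278,600 bytes = 107.6 GB.

107.6 GB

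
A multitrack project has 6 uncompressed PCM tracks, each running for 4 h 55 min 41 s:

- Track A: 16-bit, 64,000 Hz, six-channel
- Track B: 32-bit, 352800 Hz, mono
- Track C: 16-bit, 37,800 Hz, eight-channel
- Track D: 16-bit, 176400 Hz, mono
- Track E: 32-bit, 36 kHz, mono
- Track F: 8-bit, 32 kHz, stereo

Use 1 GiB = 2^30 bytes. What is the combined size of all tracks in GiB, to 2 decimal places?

55.26 GiB

4 h 55 min 41 s = 17,741 s.
Track A: 64,000 × 17,741 × 2 × 6 = 13,625,088,000 bytes.
Track B: 352,800 × 17,741 × 4 × 1 = 25,036,099,200 bytes.
Track C: 37,800 × 17,741 × 2 × 8 = 10,729,756,800 bytes.
Track D: 176,400 × 17,741 × 2 × 1 = 6,259,024,800 bytes.
Track E: 36,000 × 17,741 × 4 × 1 = 2,554,704,000 bytes.
Track F: 32,000 × 17,741 × 1 × 2 = 1,135,424,000 bytes.
Total = 59,340,096,800 bytes = 55.26 GiB.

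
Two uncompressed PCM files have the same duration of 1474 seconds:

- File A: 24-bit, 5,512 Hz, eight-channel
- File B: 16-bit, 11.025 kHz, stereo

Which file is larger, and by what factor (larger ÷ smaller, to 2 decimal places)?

File A: 5,512 × 3 × 8 = 132,288 bytes/s.
File B: 11,025 × 2 × 2 = 44,100 bytes/s.
File A is larger; ratio = 194,992,512 / 65,003,400 = 3.00.

File A, by a factor of 3.00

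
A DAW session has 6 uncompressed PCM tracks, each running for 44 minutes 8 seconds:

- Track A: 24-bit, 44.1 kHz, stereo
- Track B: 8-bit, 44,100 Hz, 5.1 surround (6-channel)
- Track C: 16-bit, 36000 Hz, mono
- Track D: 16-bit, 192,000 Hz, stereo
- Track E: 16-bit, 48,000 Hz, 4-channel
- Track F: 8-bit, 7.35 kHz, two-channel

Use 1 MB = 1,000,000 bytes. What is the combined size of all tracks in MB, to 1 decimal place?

4681.4 MB

44 minutes 8 seconds = 2,648 s.
Track A: 44,100 × 2,648 × 3 × 2 = 700,660,800 bytes.
Track B: 44,100 × 2,648 × 1 × 6 = 700,660,800 bytes.
Track C: 36,000 × 2,648 × 2 × 1 = 190,656,000 bytes.
Track D: 192,000 × 2,648 × 2 × 2 = 2,033,664,000 bytes.
Track E: 48,000 × 2,648 × 2 × 4 = 1,016,832,000 bytes.
Track F: 7,350 × 2,648 × 1 × 2 = 38,925,600 bytes.
Total = 4,681,399,200 bytes = 4681.4 MB.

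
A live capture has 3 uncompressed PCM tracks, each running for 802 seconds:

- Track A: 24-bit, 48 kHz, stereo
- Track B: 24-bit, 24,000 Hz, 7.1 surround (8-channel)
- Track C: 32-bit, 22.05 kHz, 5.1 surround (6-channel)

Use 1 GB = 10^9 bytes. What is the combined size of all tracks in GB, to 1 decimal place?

Track A: 48,000 × 802 × 3 × 2 = 230,976,000 bytes.
Track B: 24,000 × 802 × 3 × 8 = 461,952,000 bytes.
Track C: 22,050 × 802 × 4 × 6 = 424,418,400 bytes.
Total = 1,117,346,400 bytes = 1.1 GB.

1.1 GB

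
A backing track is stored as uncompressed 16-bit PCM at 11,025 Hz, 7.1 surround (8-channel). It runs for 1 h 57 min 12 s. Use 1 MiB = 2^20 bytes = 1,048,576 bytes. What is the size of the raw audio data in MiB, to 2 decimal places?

Duration = 1 h 57 min 12 s = 7,032 s.
Bytes = 11,025 samples/s × 7,032 s × 2 bytes/sample × 8 ch = 1,240,444,800 bytes.
1,240,444,800 / 1,048,576 = 1182.98 MiB.

1182.98 MiB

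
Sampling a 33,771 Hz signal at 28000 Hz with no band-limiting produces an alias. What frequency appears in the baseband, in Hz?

5,771 Hz

Nyquist = 28,000/2 = 14,000 Hz; 33,771 Hz exceeds it.
Alias = |33,771 − 1×28,000| = |33,771 − 28,000| = 5,771 Hz.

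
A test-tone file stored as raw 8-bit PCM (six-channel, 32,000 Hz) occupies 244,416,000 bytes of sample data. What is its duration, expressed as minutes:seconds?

Byte rate = 32,000 × 1 × 6 = 192,000 bytes/s.
Duration = 244,416,000 / 192,000 = 1,273 s.
1,273 s = 21:13.

21:13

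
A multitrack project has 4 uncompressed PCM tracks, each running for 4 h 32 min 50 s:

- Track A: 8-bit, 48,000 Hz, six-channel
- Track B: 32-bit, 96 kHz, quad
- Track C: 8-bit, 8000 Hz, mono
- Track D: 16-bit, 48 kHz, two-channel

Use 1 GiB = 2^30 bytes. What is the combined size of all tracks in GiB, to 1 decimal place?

30.9 GiB

4 h 32 min 50 s = 16,370 s.
Track A: 48,000 × 16,370 × 1 × 6 = 4,714,560,000 bytes.
Track B: 96,000 × 16,370 × 4 × 4 = 25,144,320,000 bytes.
Track C: 8,000 × 16,370 × 1 × 1 = 130,960,000 bytes.
Track D: 48,000 × 16,370 × 2 × 2 = 3,143,040,000 bytes.
Total = 33,132,880,000 bytes = 30.9 GiB.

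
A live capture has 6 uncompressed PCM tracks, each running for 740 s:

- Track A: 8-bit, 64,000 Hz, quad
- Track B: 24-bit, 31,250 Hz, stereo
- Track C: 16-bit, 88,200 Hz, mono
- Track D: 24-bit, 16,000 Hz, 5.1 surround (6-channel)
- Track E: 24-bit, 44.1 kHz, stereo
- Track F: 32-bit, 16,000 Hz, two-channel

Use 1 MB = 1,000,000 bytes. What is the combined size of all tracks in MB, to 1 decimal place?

962.4 MB

Track A: 64,000 × 740 × 1 × 4 = 189,440,000 bytes.
Track B: 31,250 × 740 × 3 × 2 = 138,750,000 bytes.
Track C: 88,200 × 740 × 2 × 1 = 130,536,000 bytes.
Track D: 16,000 × 740 × 3 × 6 = 213,120,000 bytes.
Track E: 44,100 × 740 × 3 × 2 = 195,804,000 bytes.
Track F: 16,000 × 740 × 4 × 2 = 94,720,000 bytes.
Total = 962,370,000 bytes = 962.4 MB.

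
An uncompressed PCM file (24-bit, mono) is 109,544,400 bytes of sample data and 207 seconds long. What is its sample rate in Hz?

Bytes = sample_rate × seconds × bytes_per_sample × channels.
sample_rate = 109,544,400 / (207 × 3 × 1) = 109,544,400 / 621 = 176,400 Hz.

176,400 Hz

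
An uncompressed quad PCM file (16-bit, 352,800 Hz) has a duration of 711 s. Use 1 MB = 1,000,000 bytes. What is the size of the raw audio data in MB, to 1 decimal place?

2006.7 MB

Bytes = 352,800 samples/s × 711 s × 2 bytes/sample × 4 ch = 2,006,726,400 bytes.
2,006,726,400 / 1,000,000 = 2006.7 MB.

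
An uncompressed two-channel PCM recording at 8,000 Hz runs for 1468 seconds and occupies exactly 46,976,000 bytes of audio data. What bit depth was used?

16 bits

Bytes per sample = 46,976,000 / (8,000 × 1,468 × 2) = 46,976,000 / 23,488,000 = 2.
Bit depth = 2 × 8 = 16 bits.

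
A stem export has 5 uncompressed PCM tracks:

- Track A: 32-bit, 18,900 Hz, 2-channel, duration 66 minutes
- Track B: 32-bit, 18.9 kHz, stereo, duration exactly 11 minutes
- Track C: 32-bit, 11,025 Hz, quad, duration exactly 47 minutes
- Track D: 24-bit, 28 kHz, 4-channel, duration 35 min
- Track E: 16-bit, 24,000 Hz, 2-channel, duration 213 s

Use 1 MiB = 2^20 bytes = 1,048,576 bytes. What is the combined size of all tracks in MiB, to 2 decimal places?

1833.00 MiB

Track A: 66 minutes = 3,960 s; 18,900 × 3,960 × 4 × 2 = 598,752,000 bytes.
Track B: exactly 11 minutes = 660 s; 18,900 × 660 × 4 × 2 = 99,792,000 bytes.
Track C: exactly 47 minutes = 2,820 s; 11,025 × 2,820 × 4 × 4 = 497,448,000 bytes.
Track D: 35 min = 2,100 s; 28,000 × 2,100 × 3 × 4 = 705,600,000 bytes.
Track E: 24,000 × 213 × 2 × 2 = 20,448,000 bytes.
Total = 1,922,040,000 bytes = 1833.00 MiB.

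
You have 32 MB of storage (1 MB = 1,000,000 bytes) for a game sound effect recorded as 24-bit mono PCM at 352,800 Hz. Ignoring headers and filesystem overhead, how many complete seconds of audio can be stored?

Uncompressed byte rate = 352,800 × 3 × 1 = 1,058,400 bytes/s.
Capacity = 32 × 1,000,000 = 32,000,000 bytes.
32,000,000 / 1,058,400 ≈ 30.23 s → 30 seconds.

30 seconds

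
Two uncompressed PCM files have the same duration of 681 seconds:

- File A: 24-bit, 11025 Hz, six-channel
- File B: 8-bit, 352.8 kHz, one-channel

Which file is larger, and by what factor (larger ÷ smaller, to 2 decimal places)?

File B, by a factor of 1.78

File A: 11,025 × 3 × 6 = 198,450 bytes/s.
File B: 352,800 × 1 × 1 = 352,800 bytes/s.
File B is larger; ratio = 240,256,800 / 135,144,450 = 1.78.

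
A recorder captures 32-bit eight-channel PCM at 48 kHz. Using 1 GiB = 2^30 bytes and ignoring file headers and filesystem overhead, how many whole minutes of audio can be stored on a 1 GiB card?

Uncompressed byte rate = 48,000 × 4 × 8 = 1,536,000 bytes/s.
Capacity = 1 × 1,073,741,824 = 1,073,741,824 bytes.
1,073,741,824 / 1,536,000 ≈ 699.05 s → 11 minutes.

11 minutes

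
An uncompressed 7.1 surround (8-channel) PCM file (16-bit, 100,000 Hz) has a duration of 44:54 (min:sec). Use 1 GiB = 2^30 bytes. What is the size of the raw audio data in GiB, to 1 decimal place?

4.0 GiB

Duration = 44:54 (min:sec) = 2,694 s.
Bytes = 100,000 samples/s × 2,694 s × 2 bytes/sample × 8 ch = 4,310,400,000 bytes.
4,310,400,000 / 1,073,741,824 = 4.0 GiB.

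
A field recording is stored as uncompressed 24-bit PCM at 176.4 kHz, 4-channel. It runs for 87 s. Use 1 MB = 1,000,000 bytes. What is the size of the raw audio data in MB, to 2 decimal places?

184.16 MB

Bytes = 176,400 samples/s × 87 s × 3 bytes/sample × 4 ch = 184,161,600 bytes.
184,161,600 / 1,000,000 = 184.16 MB.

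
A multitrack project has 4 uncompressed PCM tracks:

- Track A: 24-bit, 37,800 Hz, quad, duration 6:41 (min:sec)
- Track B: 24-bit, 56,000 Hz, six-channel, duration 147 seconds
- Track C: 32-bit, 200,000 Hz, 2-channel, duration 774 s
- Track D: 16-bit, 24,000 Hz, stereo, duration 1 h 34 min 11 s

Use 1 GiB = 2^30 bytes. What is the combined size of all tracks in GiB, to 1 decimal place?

2.0 GiB

Track A: 6:41 (min:sec) = 401 s; 37,800 × 401 × 3 × 4 = 181,893,600 bytes.
Track B: 56,000 × 147 × 3 × 6 = 148,176,000 bytes.
Track C: 200,000 × 774 × 4 × 2 = 1,238,400,000 bytes.
Track D: 1 h 34 min 11 s = 5,651 s; 24,000 × 5,651 × 2 × 2 = 542,496,000 bytes.
Total = 2,110,965,600 bytes = 2.0 GiB.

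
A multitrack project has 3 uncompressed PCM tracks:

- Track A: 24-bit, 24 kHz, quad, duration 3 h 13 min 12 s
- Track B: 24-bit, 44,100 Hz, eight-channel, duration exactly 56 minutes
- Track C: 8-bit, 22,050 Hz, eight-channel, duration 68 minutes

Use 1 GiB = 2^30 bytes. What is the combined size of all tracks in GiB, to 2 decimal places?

7.09 GiB

Track A: 3 h 13 min 12 s = 11,592 s; 24,000 × 11,592 × 3 × 4 = 3,338,496,000 bytes.
Track B: exactly 56 minutes = 3,360 s; 44,100 × 3,360 × 3 × 8 = 3,556,224,000 bytes.
Track C: 68 minutes = 4,080 s; 22,050 × 4,080 × 1 × 8 = 719,712,000 bytes.
Total = 7,614,432,000 bytes = 7.09 GiB.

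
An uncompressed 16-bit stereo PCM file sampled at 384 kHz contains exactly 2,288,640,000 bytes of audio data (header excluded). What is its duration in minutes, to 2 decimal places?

24.83 minutes

Byte rate = 384,000 × 2 × 2 = 1,536,000 bytes/s.
Duration = 2,288,640,000 / 1,536,000 = 1,490 s.
1,490 s / 60 = 24.83 minutes.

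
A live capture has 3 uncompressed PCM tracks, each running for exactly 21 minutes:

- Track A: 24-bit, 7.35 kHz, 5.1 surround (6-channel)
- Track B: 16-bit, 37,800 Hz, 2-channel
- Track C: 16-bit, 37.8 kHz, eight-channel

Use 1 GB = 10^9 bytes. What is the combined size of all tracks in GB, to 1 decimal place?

1.1 GB

exactly 21 minutes = 1,260 s.
Track A: 7,350 × 1,260 × 3 × 6 = 166,698,000 bytes.
Track B: 37,800 × 1,260 × 2 × 2 = 190,512,000 bytes.
Track C: 37,800 × 1,260 × 2 × 8 = 762,048,000 bytes.
Total = 1,119,258,000 bytes = 1.1 GB.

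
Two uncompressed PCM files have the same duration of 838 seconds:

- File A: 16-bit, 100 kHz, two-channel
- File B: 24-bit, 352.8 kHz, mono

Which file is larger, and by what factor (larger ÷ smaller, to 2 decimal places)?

File B, by a factor of 2.65

File A: 100,000 × 2 × 2 = 400,000 bytes/s.
File B: 352,800 × 3 × 1 = 1,058,400 bytes/s.
File B is larger; ratio = 886,939,200 / 335,200,000 = 2.65.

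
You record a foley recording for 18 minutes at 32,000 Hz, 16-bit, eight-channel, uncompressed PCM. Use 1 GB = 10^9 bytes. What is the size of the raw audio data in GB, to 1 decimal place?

0.6 GB

Duration = 18 minutes = 1,080 s.
Bytes = 32,000 samples/s × 1,080 s × 2 bytes/sample × 8 ch = 552,960,000 bytes.
552,960,000 / 1,000,000,000 = 0.6 GB.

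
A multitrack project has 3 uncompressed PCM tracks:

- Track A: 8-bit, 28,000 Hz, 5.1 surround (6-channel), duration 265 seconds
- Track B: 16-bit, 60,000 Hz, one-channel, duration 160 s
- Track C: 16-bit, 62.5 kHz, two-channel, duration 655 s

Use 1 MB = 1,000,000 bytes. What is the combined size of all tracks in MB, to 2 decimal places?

227.47 MB

Track A: 28,000 × 265 × 1 × 6 = 44,520,000 bytes.
Track B: 60,000 × 160 × 2 × 1 = 19,200,000 bytes.
Track C: 62,500 × 655 × 2 × 2 = 163,750,000 bytes.
Total = 227,470,000 bytes = 227.47 MB.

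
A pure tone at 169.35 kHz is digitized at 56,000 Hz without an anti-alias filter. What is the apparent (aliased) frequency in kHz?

Nyquist = 56,000/2 = 28,000 Hz; 169,350 Hz exceeds it.
Alias = |169,350 − 3×56,000| = |169,350 − 168,000| = 1,350 Hz = 1.35 kHz.

1.35 kHz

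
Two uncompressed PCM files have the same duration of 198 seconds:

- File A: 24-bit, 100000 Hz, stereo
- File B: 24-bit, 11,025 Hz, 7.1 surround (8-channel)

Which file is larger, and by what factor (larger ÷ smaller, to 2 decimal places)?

File A, by a factor of 2.27

File A: 100,000 × 3 × 2 = 600,000 bytes/s.
File B: 11,025 × 3 × 8 = 264,600 bytes/s.
File A is larger; ratio = 118,800,000 / 52,390,800 = 2.27.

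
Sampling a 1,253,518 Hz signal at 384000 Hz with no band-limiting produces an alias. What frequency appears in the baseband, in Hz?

101,518 Hz

Nyquist = 384,000/2 = 192,000 Hz; 1,253,518 Hz exceeds it.
Alias = |1,253,518 − 3×384,000| = |1,253,518 − 1,152,000| = 101,518 Hz.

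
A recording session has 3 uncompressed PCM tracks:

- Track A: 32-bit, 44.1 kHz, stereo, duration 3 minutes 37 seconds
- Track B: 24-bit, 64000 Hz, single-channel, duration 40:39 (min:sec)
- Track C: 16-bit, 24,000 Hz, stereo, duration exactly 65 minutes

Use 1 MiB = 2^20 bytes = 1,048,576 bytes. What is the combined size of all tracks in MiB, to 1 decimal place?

876.7 MiB

Track A: 3 minutes 37 seconds = 217 s; 44,100 × 217 × 4 × 2 = 76,557,600 bytes.
Track B: 40:39 (min:sec) = 2,439 s; 64,000 × 2,439 × 3 × 1 = 468,288,000 bytes.
Track C: exactly 65 minutes = 3,900 s; 24,000 × 3,900 × 2 × 2 = 374,400,000 bytes.
Total = 919,245,600 bytes = 876.7 MiB.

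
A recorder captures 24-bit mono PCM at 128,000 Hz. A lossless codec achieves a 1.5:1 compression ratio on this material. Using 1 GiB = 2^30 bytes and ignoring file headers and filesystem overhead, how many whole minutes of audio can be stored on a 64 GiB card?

Uncompressed byte rate = 128,000 × 3 × 1 = 384,000 bytes/s.
After 1.5:1 compression, effective rate ≈ 256000 bytes/s.
Capacity = 64 × 1,073,741,824 = 68,719,476,736 bytes.
68,719,476,736 / effective rate ≈ 268435.46 s → 4,473 minutes.

4,473 minutes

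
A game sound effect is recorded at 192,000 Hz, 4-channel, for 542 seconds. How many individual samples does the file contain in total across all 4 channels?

416,256,000 samples

192,000 × 542 s × 4 ch = 416,256,000 samples.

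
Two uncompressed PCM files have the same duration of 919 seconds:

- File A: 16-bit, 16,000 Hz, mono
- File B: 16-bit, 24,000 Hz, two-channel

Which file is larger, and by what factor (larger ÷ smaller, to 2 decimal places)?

File A: 16,000 × 2 × 1 = 32,000 bytes/s.
File B: 24,000 × 2 × 2 = 96,000 bytes/s.
File B is larger; ratio = 88,224,000 / 29,408,000 = 3.00.

File B, by a factor of 3.00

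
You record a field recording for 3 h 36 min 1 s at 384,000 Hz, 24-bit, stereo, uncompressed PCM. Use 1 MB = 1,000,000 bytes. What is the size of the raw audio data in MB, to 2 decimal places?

Duration = 3 h 36 min 1 s = 12,961 s.
Bytes = 384,000 samples/s × 12,961 s × 3 bytes/sample × 2 ch = 29,862,144,000 bytes.
29,862,144,000 / 1,000,000 = 29862.14 MB.

29862.14 MB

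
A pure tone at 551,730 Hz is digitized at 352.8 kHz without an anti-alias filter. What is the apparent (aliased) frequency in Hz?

Nyquist = 352,800/2 = 176,400 Hz; 551,730 Hz exceeds it.
Alias = |551,730 − 2×352,800| = |551,730 − 705,600| = 153,870 Hz.

153,870 Hz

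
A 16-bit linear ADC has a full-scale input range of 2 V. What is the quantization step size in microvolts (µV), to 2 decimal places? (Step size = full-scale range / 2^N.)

2 V / 2^16 = 2 / 65,536 V = 30.52 µV.

30.52 µV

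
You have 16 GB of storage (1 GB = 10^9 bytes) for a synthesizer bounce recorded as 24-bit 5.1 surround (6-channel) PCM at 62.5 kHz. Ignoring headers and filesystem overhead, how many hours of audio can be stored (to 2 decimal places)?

Uncompressed byte rate = 62,500 × 3 × 6 = 1,125,000 bytes/s.
Capacity = 16 × 1,000,000,000 = 16,000,000,000 bytes.
16,000,000,000 / 1,125,000 ≈ 14222.22 s → 3.95 hours.

3.95 hours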